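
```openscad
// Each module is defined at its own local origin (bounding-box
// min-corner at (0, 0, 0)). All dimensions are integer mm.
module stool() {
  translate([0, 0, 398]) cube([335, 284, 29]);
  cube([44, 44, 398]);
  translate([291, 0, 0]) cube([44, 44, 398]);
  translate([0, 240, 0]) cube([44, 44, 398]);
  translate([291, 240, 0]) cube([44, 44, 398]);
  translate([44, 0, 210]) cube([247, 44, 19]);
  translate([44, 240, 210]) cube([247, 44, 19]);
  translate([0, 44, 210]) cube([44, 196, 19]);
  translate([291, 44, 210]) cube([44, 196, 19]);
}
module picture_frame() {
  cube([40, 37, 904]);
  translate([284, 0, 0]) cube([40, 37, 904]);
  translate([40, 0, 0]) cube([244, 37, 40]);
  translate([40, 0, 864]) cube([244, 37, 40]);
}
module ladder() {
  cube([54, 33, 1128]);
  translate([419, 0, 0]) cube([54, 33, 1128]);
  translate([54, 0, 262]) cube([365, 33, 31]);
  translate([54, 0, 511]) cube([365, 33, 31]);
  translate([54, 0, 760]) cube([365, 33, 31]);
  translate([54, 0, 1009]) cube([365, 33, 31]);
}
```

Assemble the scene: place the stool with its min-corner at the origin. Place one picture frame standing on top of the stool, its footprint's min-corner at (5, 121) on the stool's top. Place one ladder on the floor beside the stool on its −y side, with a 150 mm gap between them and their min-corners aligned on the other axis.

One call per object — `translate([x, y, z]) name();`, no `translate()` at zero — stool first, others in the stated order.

stool();
translate([5, 121, 427]) picture_frame();
translate([0, -183, 0]) ladder();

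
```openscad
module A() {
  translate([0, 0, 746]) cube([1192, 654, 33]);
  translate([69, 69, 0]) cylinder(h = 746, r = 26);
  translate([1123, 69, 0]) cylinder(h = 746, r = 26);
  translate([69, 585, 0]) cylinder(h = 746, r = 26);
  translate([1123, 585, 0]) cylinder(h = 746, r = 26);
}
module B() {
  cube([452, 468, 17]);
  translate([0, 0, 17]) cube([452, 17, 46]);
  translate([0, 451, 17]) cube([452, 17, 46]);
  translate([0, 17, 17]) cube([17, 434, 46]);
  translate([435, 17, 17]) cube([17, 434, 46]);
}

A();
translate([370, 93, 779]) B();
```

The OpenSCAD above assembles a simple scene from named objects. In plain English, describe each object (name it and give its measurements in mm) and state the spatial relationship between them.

A is a rectangular dining table. The top is 1192×654×33 mm with its upper surface at z = 779 mm. It stands on four round legs of 52 mm diameter, each leg's bounding box inset 43 mm from the nearest pair of top edges, running from the floor to the underside of the top.

B is an open-topped rectangular box: outside dimensions 452×468×63 mm, with a uniform wall and base thickness of 17 mm. The base is a full 452×468 slab on the floor; four walls sit on top of the base. The front and back walls (the −y and +y sides) span the full width; the two side walls fit between them.

The open box is on top of the table, centred.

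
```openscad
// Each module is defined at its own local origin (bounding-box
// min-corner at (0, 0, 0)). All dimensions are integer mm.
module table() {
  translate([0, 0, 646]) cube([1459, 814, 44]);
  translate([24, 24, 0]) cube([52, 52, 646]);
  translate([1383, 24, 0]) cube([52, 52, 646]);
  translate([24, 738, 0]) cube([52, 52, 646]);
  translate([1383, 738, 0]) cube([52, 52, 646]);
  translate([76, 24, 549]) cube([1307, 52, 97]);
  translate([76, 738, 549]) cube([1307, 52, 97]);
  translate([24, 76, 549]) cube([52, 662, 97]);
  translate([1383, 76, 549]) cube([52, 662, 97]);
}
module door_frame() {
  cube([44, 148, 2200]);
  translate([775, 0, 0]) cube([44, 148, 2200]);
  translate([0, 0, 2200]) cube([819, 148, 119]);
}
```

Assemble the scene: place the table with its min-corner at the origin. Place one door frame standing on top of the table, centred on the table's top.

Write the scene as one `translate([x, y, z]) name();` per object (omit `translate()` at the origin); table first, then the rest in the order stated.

table();
translate([320, 333, 690]) door_frame();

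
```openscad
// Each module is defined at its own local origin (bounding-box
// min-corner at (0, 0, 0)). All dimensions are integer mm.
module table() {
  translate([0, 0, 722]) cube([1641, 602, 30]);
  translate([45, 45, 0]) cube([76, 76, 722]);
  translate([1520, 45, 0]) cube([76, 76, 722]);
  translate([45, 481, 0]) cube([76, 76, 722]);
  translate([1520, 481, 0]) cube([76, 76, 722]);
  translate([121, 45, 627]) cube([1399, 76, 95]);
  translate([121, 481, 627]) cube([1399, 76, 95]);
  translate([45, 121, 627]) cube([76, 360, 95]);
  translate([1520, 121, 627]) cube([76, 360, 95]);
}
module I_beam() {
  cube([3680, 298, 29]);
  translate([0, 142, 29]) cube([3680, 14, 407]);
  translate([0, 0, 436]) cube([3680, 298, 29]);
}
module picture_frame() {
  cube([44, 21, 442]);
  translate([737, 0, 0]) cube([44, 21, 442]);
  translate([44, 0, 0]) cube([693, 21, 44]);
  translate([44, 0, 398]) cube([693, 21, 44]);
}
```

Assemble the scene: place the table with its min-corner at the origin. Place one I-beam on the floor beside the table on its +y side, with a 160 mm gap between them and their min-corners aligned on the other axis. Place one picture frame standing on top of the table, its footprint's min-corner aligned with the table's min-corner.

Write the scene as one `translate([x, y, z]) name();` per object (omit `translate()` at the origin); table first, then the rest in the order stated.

table();
translate([0, 762, 0]) I_beam();
translate([0, 0, 752]) picture_frame();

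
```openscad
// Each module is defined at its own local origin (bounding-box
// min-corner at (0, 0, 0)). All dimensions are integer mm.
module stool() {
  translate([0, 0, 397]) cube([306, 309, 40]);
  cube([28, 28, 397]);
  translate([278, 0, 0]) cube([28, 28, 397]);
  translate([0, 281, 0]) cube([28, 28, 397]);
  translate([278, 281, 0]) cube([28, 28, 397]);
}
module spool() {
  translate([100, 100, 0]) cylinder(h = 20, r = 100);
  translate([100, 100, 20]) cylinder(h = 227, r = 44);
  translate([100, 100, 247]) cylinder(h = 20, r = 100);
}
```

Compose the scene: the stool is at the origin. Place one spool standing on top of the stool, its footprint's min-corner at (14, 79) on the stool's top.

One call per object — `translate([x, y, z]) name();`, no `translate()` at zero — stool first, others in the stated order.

stool();
translate([14, 79, 437]) spool();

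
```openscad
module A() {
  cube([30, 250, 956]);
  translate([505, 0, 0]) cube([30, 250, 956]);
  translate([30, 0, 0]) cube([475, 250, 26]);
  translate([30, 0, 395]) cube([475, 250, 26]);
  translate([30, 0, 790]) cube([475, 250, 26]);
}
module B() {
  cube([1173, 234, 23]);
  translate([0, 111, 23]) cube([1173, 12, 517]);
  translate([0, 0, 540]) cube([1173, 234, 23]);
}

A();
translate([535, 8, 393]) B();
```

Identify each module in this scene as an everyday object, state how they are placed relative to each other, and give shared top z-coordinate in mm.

A is a bookshelf. B is an I-beam. The I-beam is beside the bookshelf with their tops flush at z = 956. The shared top z-coordinate is 956 mm.

Both tops at z = 956 mm.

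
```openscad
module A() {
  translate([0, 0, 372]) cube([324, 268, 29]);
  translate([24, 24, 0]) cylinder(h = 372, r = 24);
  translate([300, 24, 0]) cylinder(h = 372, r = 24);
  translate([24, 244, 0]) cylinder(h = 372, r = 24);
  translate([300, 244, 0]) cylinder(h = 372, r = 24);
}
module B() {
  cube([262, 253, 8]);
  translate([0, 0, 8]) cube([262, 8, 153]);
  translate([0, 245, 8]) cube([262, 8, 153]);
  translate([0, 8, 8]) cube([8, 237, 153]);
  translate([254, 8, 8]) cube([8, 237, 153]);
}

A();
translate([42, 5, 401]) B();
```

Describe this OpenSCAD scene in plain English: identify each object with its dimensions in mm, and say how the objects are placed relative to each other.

A is a four-legged stool. The seat is 324×268 mm, 29 mm thick, top at z = 401 mm. It stands on four round legs, each 48 mm in diameter, from z = 0 to the seat underside, each leg's axis is inset half a diameter from the nearest pair of seat edges (so the leg's bounding box is flush with the corner).

B is an open storage box with external size 262×253×161 mm and wall thickness 8 mm (the base is also 8 mm thick). The base covers the whole footprint; the four walls stand on the base, with the y-facing walls full-width and the x-facing walls fitting between their inner faces.

The open box is on top of the stool.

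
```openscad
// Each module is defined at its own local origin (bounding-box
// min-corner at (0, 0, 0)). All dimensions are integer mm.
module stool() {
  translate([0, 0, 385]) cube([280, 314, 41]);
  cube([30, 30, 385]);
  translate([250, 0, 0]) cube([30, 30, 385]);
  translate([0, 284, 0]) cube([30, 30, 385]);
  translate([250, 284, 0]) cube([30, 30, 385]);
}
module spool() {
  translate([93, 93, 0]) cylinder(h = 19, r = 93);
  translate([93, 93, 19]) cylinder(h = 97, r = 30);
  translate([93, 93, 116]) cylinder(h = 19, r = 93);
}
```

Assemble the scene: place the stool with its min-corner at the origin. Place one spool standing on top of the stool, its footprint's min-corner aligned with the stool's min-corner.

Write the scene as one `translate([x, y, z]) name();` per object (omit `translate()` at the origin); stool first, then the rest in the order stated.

stool();
translate([0, 0, 426]) spool();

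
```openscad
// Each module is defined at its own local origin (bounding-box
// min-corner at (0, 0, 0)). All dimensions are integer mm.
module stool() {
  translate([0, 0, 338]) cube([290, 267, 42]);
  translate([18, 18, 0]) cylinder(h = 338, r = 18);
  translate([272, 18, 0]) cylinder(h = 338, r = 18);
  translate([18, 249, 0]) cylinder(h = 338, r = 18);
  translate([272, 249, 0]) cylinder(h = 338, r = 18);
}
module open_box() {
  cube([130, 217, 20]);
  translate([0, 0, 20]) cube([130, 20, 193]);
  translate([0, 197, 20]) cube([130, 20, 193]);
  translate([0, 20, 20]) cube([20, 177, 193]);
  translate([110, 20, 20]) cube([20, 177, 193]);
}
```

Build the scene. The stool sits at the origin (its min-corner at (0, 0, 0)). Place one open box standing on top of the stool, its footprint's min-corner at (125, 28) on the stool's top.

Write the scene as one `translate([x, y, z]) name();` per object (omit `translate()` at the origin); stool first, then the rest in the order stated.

stool();
translate([125, 28, 380]) open_box();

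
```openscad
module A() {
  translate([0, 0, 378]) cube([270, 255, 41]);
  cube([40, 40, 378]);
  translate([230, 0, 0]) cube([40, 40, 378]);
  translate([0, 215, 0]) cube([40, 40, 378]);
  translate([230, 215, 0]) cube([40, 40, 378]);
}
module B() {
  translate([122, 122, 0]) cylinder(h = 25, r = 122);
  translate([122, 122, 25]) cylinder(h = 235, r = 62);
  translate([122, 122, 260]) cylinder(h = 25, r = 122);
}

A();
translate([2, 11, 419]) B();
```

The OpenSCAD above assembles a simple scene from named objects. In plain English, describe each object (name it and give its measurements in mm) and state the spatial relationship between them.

A is a four-legged stool. The seat is 270×255 mm, 41 mm thick, top at z = 419 mm. It stands on four square legs, each 40×40 mm in cross-section, from z = 0 to the seat underside, each flush with a corner of the seat.

B is a spool: two coaxial disc flanges of radius 122 mm and thickness 25 mm, joined by a core cylinder of radius 62 mm and height 235 mm. The lower flange rests on z = 0 and the three cylinders share a vertical axis.

The spool is on top of the stool.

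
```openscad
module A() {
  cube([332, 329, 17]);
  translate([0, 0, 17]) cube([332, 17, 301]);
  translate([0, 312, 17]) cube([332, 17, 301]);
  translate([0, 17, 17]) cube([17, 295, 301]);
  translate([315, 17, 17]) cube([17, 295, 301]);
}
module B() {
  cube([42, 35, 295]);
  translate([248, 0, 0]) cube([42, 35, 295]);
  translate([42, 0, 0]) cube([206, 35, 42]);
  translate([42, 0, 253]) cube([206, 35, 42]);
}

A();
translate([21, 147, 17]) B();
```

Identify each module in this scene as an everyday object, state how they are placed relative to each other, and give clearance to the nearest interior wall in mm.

A is an open box. B is a picture frame. The picture frame sits inside the open box, centred. The clearance to the nearest interior wall is 4 mm.

Clearances: x = 4, y = 130; minimum 4 mm.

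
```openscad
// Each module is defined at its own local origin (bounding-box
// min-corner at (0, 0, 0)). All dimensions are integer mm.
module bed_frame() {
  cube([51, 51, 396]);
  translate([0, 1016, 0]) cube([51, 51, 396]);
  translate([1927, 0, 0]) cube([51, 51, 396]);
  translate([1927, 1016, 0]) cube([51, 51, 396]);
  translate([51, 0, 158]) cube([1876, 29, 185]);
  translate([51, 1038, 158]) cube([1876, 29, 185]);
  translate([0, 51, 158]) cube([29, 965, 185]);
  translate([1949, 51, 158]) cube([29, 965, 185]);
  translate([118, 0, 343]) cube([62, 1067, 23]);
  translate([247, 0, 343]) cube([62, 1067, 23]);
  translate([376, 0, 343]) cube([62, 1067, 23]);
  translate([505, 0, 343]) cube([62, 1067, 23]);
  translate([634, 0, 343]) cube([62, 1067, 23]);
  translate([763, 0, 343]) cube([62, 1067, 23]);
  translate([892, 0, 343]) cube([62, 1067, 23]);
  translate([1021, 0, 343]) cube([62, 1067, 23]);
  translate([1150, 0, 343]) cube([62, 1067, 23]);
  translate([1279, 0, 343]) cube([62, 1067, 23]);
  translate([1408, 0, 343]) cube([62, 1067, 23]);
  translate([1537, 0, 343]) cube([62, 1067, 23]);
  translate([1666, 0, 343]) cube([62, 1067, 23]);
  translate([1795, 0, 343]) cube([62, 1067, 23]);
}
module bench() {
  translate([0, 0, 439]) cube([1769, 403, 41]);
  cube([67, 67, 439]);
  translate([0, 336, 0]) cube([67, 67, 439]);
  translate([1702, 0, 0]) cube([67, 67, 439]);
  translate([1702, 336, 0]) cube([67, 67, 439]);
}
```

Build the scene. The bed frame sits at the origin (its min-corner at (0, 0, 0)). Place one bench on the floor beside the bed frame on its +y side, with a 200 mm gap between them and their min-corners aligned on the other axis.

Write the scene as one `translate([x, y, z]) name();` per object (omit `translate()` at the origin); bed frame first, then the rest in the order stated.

bed_frame();
translate([0, 1267, 0]) bench();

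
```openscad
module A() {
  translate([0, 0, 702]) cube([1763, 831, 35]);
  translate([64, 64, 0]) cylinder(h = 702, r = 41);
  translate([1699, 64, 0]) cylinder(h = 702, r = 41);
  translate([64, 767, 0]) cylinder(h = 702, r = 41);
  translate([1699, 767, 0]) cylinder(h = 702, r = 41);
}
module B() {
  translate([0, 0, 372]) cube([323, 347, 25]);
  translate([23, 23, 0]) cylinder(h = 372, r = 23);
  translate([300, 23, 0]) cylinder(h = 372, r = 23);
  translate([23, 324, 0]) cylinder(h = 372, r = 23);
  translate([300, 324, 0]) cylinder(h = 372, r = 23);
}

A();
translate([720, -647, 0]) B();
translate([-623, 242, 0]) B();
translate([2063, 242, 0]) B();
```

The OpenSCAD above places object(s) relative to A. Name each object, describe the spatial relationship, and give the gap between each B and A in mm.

A is a table. B is a stool. Three stools sit around the table at the −y, −x, +x sides. The gap between each stool and the table is 300 mm.

Each stool's nearest face is 300 mm from the table's bounding box.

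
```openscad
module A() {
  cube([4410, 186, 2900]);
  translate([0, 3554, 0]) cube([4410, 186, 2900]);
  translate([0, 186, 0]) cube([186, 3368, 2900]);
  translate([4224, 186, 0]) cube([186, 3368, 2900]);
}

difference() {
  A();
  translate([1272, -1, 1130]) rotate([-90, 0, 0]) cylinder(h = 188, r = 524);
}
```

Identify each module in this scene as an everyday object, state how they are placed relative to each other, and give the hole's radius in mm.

The subtracted cylinder has r = 524 mm.

A is a house frame. The house frame has a circular hole through its front wall. The hole's radius is 524 mm.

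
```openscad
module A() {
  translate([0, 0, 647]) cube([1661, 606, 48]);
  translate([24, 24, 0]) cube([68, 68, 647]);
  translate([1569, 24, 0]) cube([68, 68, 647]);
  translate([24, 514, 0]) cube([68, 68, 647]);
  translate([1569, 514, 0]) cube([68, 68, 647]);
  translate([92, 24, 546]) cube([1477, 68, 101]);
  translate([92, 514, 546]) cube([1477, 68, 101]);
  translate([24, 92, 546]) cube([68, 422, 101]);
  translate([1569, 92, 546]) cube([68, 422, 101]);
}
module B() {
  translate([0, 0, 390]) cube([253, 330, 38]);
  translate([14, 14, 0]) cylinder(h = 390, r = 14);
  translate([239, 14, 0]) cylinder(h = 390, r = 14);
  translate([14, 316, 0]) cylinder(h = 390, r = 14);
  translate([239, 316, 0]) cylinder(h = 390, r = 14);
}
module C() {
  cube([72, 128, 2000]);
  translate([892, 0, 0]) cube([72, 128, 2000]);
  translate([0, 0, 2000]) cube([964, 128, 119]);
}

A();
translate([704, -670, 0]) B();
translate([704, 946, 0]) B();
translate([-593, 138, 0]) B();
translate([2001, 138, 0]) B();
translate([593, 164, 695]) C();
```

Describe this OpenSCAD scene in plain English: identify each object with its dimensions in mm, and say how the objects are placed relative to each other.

A is a table: top 1661 mm (x) × 606 mm (y), 48 mm thick, upper face at z = 695 mm, on four 68×68 mm square legs, each inset 24 mm from the nearest pair of top edges, running from z = 0 to the bottom of the top. Four apron rails, 68 mm thick and 101 mm tall, run between adjacent legs with their top edges flush with the underside of the top and their outer faces flush with the legs' outer faces.

B is a four-legged stool. The seat is a 253×330×38 mm slab whose top surface is at z = 428 mm; four round legs, each 28 mm in diameter, run from the floor (z = 0) to the underside of the seat, each leg's axis is inset half a diameter from the nearest pair of seat edges (so the leg's bounding box is flush with the corner).

C is a door frame. The clear opening is 820 mm wide and 2000 mm high. Two 72 mm wide jambs, 128 mm deep, stand either side of the opening from the floor to the top of the opening. A 119 mm thick head sits across the top of both jambs, spanning the full outside width of the frame.

Four stools sit around the table at the −y, +y, −x, +x sides. The door frame is on top of the table.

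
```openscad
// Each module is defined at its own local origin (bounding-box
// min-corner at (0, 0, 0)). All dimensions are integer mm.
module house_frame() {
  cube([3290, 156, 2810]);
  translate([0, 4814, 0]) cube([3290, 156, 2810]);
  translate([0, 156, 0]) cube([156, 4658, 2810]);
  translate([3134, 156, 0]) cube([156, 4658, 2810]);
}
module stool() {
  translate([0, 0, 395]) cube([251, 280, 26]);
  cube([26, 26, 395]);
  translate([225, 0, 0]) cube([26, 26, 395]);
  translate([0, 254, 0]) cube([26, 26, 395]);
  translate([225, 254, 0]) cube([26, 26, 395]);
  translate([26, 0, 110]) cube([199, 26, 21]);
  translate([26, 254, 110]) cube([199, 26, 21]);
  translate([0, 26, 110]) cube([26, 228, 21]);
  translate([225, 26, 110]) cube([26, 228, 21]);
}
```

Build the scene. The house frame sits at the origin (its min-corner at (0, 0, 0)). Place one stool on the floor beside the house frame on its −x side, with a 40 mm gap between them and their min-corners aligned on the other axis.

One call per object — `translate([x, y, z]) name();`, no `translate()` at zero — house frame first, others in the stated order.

house_frame();
translate([-291, 0, 0]) stool();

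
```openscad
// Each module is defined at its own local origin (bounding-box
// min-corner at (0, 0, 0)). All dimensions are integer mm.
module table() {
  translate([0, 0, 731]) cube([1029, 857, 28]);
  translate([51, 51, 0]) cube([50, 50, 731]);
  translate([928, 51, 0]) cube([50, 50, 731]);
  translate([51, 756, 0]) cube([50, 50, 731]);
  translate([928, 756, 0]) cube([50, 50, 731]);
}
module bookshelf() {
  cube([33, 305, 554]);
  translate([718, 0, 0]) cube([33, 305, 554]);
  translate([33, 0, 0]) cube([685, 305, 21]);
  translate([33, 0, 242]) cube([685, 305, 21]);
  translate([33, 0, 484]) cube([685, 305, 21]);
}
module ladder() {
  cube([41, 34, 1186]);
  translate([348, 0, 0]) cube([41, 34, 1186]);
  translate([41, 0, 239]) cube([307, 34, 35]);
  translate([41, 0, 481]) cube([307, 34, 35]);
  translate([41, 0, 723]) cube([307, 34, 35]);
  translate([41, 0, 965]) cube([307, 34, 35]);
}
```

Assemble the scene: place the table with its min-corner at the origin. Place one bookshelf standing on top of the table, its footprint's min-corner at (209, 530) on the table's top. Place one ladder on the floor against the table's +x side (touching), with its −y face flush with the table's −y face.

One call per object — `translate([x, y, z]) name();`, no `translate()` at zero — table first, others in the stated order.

table();
translate([209, 530, 759]) bookshelf();
translate([1029, 0, 0]) ladder();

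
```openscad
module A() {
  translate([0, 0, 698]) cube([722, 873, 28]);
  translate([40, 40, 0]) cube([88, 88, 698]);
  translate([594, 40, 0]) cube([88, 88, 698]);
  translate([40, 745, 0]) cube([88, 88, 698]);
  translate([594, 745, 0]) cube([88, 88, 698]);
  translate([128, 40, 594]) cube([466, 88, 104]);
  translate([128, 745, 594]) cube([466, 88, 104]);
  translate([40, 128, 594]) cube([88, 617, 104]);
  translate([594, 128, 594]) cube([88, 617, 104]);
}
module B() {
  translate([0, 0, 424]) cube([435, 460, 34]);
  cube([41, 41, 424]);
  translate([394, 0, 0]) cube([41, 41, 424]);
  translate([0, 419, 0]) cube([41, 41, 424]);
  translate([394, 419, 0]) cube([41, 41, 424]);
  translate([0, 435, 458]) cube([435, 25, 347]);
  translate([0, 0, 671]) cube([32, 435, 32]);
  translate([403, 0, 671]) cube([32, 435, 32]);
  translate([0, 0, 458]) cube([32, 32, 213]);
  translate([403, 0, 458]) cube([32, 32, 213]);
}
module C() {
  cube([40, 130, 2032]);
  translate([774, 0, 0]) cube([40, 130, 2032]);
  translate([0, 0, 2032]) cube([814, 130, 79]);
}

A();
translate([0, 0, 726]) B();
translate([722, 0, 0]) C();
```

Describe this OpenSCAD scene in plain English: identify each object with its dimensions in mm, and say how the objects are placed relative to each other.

A is a rectangular dining table. The top is 722×873×28 mm with its upper surface at z = 726 mm. It stands on four 88×88 mm square legs, each inset 40 mm from the nearest pair of top edges, running from the floor to the underside of the top. Four apron rails, 88 mm thick and 104 mm tall, run between adjacent legs with their top edges flush with the underside of the top and their outer faces flush with the legs' outer faces.

B is a chair: 435×460 mm seat, 34 mm thick, top at z = 458 mm, on four 41 mm square corner legs flush with the seat edges. A 25 mm thick backrest slab spans the full seat width, extending 347 mm above the seat top, its back face flush with the seat's +y edge. Two armrests of 32×32 mm section run along each side from the seat's front edge to the front of the backrest, top faces 245 mm above the seat top and outer faces flush with the seat's x-edges; a 32×32 mm post under the front of each armrest stands on the seat at the front corner.

C is a rectangular door frame: two vertical jambs of 40×130 mm section, 2032 mm tall, with a clear opening 734 mm wide between their inner faces. A header 79 mm tall and 130 mm deep lies on top of the jambs and spans the full outside width.

The chair is on top of the table. The door frame is against the table's +x side, with their −y faces flush.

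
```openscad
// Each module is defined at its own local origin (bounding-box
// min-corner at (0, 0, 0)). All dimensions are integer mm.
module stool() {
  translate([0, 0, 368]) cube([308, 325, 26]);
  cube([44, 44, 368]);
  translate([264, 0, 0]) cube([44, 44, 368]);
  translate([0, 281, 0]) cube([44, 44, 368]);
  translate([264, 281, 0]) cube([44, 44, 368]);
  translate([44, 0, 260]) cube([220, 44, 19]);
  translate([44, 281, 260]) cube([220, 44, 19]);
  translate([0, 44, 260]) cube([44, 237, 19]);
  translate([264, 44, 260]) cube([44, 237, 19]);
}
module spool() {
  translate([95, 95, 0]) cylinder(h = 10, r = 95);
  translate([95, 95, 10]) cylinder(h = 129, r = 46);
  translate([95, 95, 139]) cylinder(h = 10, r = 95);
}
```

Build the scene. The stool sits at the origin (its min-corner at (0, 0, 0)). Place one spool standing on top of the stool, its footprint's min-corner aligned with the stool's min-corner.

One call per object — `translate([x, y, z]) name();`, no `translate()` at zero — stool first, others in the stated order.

stool();
translate([0, 0, 394]) spool();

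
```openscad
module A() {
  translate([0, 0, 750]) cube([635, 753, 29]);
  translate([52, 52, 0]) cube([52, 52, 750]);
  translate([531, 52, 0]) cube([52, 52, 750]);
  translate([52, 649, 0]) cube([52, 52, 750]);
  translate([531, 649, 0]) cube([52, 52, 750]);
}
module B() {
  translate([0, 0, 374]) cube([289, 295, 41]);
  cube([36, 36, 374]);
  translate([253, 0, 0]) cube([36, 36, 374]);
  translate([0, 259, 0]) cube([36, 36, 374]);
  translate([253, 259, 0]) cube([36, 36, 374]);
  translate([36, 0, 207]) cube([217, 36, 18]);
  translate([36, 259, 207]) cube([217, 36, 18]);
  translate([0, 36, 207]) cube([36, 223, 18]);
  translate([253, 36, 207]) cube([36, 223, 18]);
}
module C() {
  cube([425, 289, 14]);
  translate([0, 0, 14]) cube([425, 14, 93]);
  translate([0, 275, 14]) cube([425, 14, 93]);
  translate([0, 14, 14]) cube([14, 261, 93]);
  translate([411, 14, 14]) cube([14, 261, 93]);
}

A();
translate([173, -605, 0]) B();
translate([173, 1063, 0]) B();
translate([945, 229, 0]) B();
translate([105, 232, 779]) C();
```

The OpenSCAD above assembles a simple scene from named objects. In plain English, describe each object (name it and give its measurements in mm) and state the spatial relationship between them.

A is a table: top 635 mm (x) × 753 mm (y), 29 mm thick, upper face at z = 779 mm, on four 52×52 mm square legs, each inset 52 mm from the nearest pair of top edges, running from z = 0 to the bottom of the top.

B is a four-legged stool. The seat is 289×295 mm, 41 mm thick, top at z = 415 mm. It stands on four square legs, each 36×36 mm in cross-section, from z = 0 to the seat underside, each flush with a corner of the seat. Four stretchers, 36 mm wide and 18 mm tall, connect adjacent legs with their undersides at z = 207 mm, each running between the inner faces of the legs it joins and aligned with the legs' outer faces on the other axis.

C is an open storage box with external size 425×289×107 mm and wall thickness 14 mm (the base is also 14 mm thick). The base covers the whole footprint; the four walls stand on the base, with the y-facing walls full-width and the x-facing walls fitting between their inner faces.

Three stools sit around the table at the −y, +y, +x sides. The open box is on top of the table, centred.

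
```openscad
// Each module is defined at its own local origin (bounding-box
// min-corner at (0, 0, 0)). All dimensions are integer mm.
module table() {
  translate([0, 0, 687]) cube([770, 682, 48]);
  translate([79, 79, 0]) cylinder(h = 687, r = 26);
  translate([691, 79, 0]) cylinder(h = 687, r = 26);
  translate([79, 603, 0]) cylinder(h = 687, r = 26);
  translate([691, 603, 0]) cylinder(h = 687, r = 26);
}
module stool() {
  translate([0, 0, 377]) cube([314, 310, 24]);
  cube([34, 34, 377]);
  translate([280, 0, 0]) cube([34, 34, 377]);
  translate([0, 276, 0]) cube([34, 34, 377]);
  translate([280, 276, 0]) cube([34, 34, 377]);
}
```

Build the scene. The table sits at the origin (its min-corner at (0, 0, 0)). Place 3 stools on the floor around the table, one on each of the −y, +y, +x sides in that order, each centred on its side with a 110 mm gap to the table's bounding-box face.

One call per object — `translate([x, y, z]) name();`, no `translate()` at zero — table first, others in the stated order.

table();
translate([228, -420, 0]) stool();
translate([228, 792, 0]) stool();
translate([880, 186, 0]) stool();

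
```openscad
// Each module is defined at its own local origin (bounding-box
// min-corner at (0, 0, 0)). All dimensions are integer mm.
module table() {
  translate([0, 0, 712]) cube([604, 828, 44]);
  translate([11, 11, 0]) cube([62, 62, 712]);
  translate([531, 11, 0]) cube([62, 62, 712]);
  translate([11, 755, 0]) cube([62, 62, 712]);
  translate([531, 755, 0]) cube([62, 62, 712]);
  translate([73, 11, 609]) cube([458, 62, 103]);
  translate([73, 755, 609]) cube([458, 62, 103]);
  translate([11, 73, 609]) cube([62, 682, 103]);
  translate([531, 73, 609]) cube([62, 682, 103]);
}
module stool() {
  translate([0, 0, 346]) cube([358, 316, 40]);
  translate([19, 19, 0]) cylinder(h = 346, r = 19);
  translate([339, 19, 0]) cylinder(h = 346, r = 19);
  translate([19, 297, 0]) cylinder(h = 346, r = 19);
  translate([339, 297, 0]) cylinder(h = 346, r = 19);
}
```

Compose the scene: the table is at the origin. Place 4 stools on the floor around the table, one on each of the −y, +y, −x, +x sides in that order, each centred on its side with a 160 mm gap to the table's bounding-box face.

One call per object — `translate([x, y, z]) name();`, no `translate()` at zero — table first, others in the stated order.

table();
translate([123, -476, 0]) stool();
translate([123, 988, 0]) stool();
translate([-518, 256, 0]) stool();
translate([764, 256, 0]) stool();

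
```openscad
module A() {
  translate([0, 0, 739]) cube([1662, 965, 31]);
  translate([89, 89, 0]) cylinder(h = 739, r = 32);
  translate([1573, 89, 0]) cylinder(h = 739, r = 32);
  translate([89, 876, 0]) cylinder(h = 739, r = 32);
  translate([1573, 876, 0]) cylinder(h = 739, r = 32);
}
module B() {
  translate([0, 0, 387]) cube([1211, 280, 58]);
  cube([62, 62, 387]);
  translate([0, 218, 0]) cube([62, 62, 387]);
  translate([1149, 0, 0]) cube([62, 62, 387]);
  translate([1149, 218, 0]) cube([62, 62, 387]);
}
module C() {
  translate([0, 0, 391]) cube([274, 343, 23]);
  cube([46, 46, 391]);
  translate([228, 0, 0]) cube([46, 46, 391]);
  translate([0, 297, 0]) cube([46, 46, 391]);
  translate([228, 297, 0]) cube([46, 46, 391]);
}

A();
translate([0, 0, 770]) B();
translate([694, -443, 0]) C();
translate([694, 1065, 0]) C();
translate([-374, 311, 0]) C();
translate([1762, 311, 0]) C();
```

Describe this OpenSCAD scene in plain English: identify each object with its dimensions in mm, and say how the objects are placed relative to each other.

A is a table: top 1662 mm (x) × 965 mm (y), 31 mm thick, upper face at z = 770 mm, on four round legs of 64 mm diameter, each leg's bounding box inset 57 mm from the nearest pair of top edges, running from z = 0 to the bottom of the top.

B is a long wooden bench with a 1211 mm (x) × 280 mm (y) seat, 58 mm thick, its top surface 445 mm above the floor. Four 62 mm square legs at the seat corners, flush with the edges, run from z = 0 to the seat underside.

C is a four-legged stool. The seat is a 274×343×23 mm slab whose top surface is at z = 414 mm; four square legs, each 46×46 mm in cross-section, run from the floor (z = 0) to the underside of the seat, each flush with a corner of the seat.

The bench is on top of the table. Four stools sit around the table at the −y, +y, −x, +x sides.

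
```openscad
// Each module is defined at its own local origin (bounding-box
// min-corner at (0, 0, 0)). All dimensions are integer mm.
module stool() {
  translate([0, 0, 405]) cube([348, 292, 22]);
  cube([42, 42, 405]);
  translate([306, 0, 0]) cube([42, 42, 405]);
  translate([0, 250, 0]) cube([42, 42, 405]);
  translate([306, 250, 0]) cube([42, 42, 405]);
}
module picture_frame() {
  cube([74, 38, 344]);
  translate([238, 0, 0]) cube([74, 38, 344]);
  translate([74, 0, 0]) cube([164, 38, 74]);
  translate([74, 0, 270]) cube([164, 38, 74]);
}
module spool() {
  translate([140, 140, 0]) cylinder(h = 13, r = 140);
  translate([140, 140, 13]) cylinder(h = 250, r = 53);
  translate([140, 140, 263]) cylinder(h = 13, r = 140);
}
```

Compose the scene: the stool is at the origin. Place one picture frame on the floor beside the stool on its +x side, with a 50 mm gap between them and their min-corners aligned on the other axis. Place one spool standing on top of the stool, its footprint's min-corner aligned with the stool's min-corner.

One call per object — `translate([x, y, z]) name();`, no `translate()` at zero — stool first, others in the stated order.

stool();
translate([398, 0, 0]) picture_frame();
translate([0, 0, 427]) spool();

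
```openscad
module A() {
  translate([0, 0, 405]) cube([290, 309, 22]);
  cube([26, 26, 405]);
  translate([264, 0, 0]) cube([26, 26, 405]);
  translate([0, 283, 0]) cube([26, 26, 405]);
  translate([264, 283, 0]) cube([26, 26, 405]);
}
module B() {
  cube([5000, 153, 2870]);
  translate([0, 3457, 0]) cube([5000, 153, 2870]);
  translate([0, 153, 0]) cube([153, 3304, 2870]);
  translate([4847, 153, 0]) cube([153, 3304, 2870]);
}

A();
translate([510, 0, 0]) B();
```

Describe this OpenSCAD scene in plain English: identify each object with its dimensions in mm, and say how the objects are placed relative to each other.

A is a four-legged stool. The seat is 290×309 mm, 22 mm thick, top at z = 427 mm. It stands on four square legs, each 26×26 mm in cross-section, from z = 0 to the seat underside, each flush with a corner of the seat.

B is a box-shaped house frame (walls only): outside footprint 5000×3610 mm, wall height 2870 mm, wall thickness 153 mm. The two y-facing walls run the full x-width; the two x-facing walls fit between the inner faces of the y-facing walls.

The house frame is on the floor beside the stool on its +x side.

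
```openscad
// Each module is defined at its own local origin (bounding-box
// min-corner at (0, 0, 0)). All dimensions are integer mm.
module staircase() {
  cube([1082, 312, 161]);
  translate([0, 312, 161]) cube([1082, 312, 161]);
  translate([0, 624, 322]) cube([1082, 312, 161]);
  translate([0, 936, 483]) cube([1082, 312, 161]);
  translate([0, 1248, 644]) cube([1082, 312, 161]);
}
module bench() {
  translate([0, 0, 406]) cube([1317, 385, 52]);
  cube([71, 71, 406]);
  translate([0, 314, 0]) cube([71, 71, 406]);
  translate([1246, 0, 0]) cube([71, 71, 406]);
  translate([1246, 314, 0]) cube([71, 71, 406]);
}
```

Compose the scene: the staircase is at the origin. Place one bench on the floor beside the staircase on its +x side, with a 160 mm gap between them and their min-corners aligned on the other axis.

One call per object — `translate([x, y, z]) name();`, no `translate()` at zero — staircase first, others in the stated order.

staircase();
translate([1242, 0, 0]) bench();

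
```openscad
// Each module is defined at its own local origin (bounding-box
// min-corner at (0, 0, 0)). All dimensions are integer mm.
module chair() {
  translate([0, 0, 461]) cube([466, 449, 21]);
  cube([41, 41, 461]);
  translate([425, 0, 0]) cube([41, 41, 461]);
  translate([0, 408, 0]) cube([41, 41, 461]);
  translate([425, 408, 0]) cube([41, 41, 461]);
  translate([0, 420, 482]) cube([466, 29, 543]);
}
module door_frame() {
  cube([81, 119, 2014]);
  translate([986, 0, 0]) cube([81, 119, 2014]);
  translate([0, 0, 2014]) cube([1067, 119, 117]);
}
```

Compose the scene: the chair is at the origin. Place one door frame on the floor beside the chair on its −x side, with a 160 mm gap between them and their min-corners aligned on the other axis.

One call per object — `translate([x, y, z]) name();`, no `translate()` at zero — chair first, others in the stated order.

chair();
translate([-1227, 0, 0]) door_frame();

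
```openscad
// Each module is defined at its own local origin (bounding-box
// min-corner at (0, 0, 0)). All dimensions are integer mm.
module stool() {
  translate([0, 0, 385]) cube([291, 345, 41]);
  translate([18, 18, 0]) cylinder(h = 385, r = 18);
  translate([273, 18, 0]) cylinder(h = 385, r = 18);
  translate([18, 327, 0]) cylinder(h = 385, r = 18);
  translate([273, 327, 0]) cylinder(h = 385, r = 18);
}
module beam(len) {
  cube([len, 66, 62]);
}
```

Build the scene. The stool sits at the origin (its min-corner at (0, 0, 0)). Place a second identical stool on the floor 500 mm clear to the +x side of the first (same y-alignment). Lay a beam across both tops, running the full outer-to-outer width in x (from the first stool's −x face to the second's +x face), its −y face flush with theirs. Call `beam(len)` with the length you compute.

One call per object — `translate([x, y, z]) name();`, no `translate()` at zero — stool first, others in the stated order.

stool();
translate([791, 0, 0]) stool();
translate([0, 0, 426]) beam(1082);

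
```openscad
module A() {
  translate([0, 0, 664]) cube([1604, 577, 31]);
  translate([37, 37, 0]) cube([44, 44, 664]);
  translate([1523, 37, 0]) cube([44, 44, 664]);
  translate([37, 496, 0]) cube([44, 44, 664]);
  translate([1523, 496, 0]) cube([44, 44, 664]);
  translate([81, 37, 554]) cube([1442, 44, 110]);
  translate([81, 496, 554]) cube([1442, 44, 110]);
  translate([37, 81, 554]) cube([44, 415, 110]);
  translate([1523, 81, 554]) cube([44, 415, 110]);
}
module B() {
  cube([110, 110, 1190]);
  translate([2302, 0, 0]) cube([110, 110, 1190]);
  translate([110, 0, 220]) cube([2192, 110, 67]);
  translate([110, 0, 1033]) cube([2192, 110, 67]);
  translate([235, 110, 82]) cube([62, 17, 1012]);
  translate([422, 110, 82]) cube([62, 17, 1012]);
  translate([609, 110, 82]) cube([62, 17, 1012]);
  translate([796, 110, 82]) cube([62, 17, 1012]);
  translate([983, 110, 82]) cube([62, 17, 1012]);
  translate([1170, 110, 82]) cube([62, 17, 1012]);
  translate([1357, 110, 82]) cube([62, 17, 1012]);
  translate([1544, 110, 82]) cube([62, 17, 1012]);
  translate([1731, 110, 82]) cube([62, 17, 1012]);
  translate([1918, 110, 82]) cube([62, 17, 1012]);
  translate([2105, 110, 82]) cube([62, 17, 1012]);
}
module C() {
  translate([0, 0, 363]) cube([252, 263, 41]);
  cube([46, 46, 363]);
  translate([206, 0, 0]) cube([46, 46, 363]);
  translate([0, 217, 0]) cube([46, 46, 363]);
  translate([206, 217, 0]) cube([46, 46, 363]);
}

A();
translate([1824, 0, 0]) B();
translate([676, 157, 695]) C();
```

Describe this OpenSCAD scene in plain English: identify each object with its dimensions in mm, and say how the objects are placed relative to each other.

A is a rectangular dining table. The top is 1604×577×31 mm with its upper surface at z = 695 mm. It stands on four 44×44 mm square legs, each inset 37 mm from the nearest pair of top edges, running from the floor to the underside of the top. Four apron rails, 44 mm thick and 110 mm tall, run between adjacent legs with their top edges flush with the underside of the top and their outer faces flush with the legs' outer faces.

B is a fence section. Two 110×110 mm posts, 1190 mm tall, stand on the floor with a clear span of 2192 mm between their inner faces. Two horizontal rails of 110×67 mm section span the gap between the posts with their undersides at z = 220 mm and z = 1033 mm, flush with the posts' −y face. 11 pickets, each 62 mm wide, 17 mm thick and 1012 mm tall, are fixed to the +y face of the rails with their bottoms at z = 82 mm, evenly spaced across the span with equal gaps (rounded down to the nearest mm) at the −x end and between each pair — any rounding remainder accumulates at the +x end.

C is a simple wooden stool: a rectangular seat 252 mm (x) by 263 mm (y), 41 mm thick, top face at z = 404 mm, on four square legs, each 46×46 mm in cross-section. The legs rest on z = 0, each flush with a corner of the seat.

The fence section is on the floor beside the table on its +x side. The stool is on top of the table, centred.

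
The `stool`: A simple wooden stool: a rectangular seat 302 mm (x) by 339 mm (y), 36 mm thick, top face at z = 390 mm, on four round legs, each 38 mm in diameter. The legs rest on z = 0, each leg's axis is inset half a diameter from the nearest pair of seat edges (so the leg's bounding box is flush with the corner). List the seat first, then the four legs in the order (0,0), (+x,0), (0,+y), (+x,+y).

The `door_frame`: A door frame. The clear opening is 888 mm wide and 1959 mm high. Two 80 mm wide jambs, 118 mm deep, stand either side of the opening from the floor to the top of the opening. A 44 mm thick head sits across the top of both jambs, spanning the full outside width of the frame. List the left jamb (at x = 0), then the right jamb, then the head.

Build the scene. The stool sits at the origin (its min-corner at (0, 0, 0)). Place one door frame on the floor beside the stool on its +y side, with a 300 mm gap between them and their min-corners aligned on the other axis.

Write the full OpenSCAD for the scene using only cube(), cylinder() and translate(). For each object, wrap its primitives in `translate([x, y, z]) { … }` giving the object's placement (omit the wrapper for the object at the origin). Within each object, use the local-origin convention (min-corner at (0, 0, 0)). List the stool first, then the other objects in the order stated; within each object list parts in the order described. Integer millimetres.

translate([0, 0, 354]) cube([302, 339, 36]);
translate([19, 19, 0]) cylinder(h = 354, r = 19);
translate([283, 19, 0]) cylinder(h = 354, r = 19);
translate([19, 320, 0]) cylinder(h = 354, r = 19);
translate([283, 320, 0]) cylinder(h = 354, r = 19);
translate([0, 639, 0]) {
  cube([80, 118, 1959]);
  translate([968, 0, 0]) cube([80, 118, 1959]);
  translate([0, 0, 1959]) cube([1048, 118, 44]);
}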